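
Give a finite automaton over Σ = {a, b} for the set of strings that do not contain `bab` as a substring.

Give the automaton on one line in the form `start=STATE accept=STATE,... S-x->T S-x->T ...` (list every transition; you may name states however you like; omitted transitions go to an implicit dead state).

start=s0 accept=s0,s1,s2 s0-a->s0 s0-b->s1 s1-a->s2 s1-b->s1 s2-a->s0 s2-b->s3 s3-a->s3 s3-b->s3

This is the complement of 'contains `bab`'. Use the same substring-matching states — s0 through s3 holding how much of `bab` has just been matched — but flip the accepting set: everything except the trap s3 accepts.
        a   b  
>* s0   s0  s1 
 * s1   s2  s1 
 * s2   s0  s3 
   s3   s3  s3 
(> = start, * = accepting)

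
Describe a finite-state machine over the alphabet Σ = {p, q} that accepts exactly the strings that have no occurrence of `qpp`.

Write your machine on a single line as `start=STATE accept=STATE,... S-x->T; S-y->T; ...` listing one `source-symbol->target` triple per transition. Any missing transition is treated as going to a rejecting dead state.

Track partial matches of the forbidden pattern `qpp`. State s3 is a dead state reached once `qpp` has occurred; every other state accepts. s0 means no part of `qpp` is currently matched.
4 states suffice.
        p   q  
>* s0   s0  s1 
 * s1   s2  s1 
 * s2   s3  s1 
   s3   s3  s3 
(> = start, * = accepting)

start=s0; accept=s0,s1,s2; s0-p->s0; s0-q->s1; s1-p->s2; s1-q->s1; s2-p->s3; s2-q->s1; s3-p->s3; s3-q->s3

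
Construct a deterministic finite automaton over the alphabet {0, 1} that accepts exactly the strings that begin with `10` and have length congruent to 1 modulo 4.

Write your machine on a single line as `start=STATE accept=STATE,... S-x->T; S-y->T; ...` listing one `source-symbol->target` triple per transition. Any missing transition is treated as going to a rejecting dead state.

Build one automaton per condition and run them in lockstep. The first has 4 states tracking whether the input so far still matches the prefix `10`; the second has 4 states tracking the input length modulo 4. A product state is a pair (one from each), accepting exactly when both do. Minimizing collapses redundant product states.
With 7 states:
        0   1  
>  S0   S1  S2 
   S1   S1  S1 
   S2   S3  S1 
   S3   S4  S4 
   S4   S5  S5 
   S5   S6  S6 
 * S6   S3  S3 
(> = start, * = accepting)

start=S0; accept=S6; S0-0->S1; S0-1->S2; S1-0->S1; S1-1->S1; S2-0->S3; S2-1->S1; S3-0->S4; S3-1->S4; S4-0->S5; S4-1->S5; S5-0->S6; S5-1->S6; S6-0->S3; S6-1->S3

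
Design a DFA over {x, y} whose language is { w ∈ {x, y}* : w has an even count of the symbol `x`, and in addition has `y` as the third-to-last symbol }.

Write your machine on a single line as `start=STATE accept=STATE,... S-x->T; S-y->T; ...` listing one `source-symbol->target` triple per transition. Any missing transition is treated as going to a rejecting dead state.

start=s0; accept=s11,s14,s20,s21; s0-x->s1; s0-y->s2; s1-x->s3; s1-y->s4; s2-x->s5; s2-y->s6; s3-x->s7; s3-y->s8; s4-x->s9; s4-y->s10; s5-x->s11; s5-y->s12; s6-x->s13; s6-y->s14; s7-x->s15; s7-y->s16; s8-x->s17; s8-y->s18; s9-x->s19; s9-y->s20; s10-x->s21; s10-y->s22; s11-x->s7; s11-y->s8; s12-x->s9; s12-y->s10; s13-x->s11; s13-y->s12; s14-x->s13; s14-y->s14; s15-x->s7; s15-y->s8; s16-x->s9; s16-y->s10; s17-x->s11; s17-y->s12; s18-x->s13; s18-y->s14; s19-x->s15; s19-y->s16; s20-x->s17; s20-y->s18; s21-x->s19; s21-y->s20; s22-x->s21; s22-y->s22

Build one automaton per condition and run them in lockstep. The first has 2 states tracking the count of `x`s modulo 2; the second has 15 states tracking the last 3 symbols read. A product state is a pair (one from each), accepting exactly when both do.
A 23-state machine:
          x    y  
>  s0     s1   s2 
   s1     s3   s4 
   s2     s5   s6 
   s3     s7   s8 
   s4     s9  s10 
   s5    s11  s12 
   s6    s13  s14 
   s7    s15  s16 
   s8    s17  s18 
   s9    s19  s20 
   s10   s21  s22 
 * s11    s7   s8 
   s12    s9  s10 
   s13   s11  s12 
 * s14   s13  s14 
   s15    s7   s8 
   s16    s9  s10 
   s17   s11  s12 
   s18   s13  s14 
   s19   s15  s16 
 * s20   s17  s18 
 * s21   s19  s20 
   s22   s21  s22 
(> = start, * = accepting)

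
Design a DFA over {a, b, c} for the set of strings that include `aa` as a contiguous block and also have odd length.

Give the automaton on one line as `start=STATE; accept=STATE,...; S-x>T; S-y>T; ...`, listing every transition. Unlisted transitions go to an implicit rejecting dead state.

start=s0; accept=s5; s0-a>s1; s0-b>s2; s0-c>s2; s1-a>s3; s1-b>s0; s1-c>s0; s2-a>s4; s2-b>s0; s2-c>s0; s3-a>s5; s3-b>s5; s3-c>s5; s4-a>s5; s4-b>s2; s4-c>s2; s5-a>s3; s5-b>s3; s5-c>s3

Handle the two conditions separately and then intersect. The first has 3 states tracking whether and how much of `aa` has been seen; the second has 2 states tracking the input length modulo 2. A product state is a pair (one from each), accepting exactly when both do.
A 6-state machine:
        a   b   c  
>  s0   s1  s2  s2 
   s1   s3  s0  s0 
   s2   s4  s0  s0 
   s3   s5  s5  s5 
   s4   s5  s2  s2 
 * s5   s3  s3  s3 
(> = start, * = accepting)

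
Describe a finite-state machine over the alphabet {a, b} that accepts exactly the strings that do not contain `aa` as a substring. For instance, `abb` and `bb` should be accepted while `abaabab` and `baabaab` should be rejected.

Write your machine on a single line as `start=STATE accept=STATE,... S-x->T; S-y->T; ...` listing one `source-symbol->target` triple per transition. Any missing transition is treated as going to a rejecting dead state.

start=s0; accept=s0,s1; s0-a->s1; s0-b->s0; s1-a->s2; s1-b->s0; s2-a->s2; s2-b->s2

Track partial matches of the forbidden pattern `aa`. State s2 is a dead state reached once `aa` has occurred; every other state accepts. s0 means no part of `aa` is currently matched.
        a   b  
>* s0   s1  s0 
 * s1   s2  s0 
   s2   s2  s2 
(> = start, * = accepting)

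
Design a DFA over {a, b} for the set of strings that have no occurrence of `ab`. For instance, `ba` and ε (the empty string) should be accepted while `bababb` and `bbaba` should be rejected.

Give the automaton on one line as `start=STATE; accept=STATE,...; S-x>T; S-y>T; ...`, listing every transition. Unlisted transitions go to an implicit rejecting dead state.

Track partial matches of the forbidden pattern `ab`. State S2 is a dead state reached once `ab` has occurred; every other state accepts. S0 means no part of `ab` is currently matched.
        a   b  
>* S0   S1  S0 
 * S1   S1  S2 
   S2   S2  S2 
(> = start, * = accepting)

start=S0; accept=S0,S1; S0-a>S1; S0-b>S0; S1-a>S1; S1-b>S2; S2-a>S2; S2-b>S2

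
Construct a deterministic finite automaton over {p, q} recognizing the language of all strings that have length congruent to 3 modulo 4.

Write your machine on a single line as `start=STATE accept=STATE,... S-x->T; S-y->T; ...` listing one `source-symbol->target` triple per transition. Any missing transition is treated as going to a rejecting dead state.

Only the length mod 4 matters, so use a 4-cycle: from any state, every input symbol moves to the next state, wrapping s3 back to s0. Mark s3 accepting.
        p   q  
>  s0   s1  s1 
   s1   s2  s2 
   s2   s3  s3 
 * s3   s0  s0 
(> = start, * = accepting)

start=s0; accept=s3; s0-p->s1; s0-q->s1; s1-p->s2; s1-q->s2; s2-p->s3; s2-q->s3; s3-p->s0; s3-q->s0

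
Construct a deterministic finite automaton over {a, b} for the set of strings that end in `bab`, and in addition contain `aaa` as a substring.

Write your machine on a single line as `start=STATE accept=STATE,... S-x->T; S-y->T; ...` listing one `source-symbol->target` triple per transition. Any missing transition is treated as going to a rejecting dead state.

start=s0; accept=s6; s0-a->s1; s0-b->s0; s1-a->s2; s1-b->s0; s2-a->s3; s2-b->s0; s3-a->s3; s3-b->s4; s4-a->s5; s4-b->s4; s5-a->s3; s5-b->s6; s6-a->s5; s6-b->s4

Build one automaton per condition and run them in lockstep. The first has 4 states tracking how much of the suffix `bab` has currently been matched; the second has 4 states tracking whether and how much of `aaa` has been seen. A product state is a pair (one from each), accepting exactly when both do. Equivalent product states are then merged.
With 7 states:
        a   b  
>  s0   s1  s0 
   s1   s2  s0 
   s2   s3  s0 
   s3   s3  s4 
   s4   s5  s4 
   s5   s3  s6 
 * s6   s5  s4 
(> = start, * = accepting)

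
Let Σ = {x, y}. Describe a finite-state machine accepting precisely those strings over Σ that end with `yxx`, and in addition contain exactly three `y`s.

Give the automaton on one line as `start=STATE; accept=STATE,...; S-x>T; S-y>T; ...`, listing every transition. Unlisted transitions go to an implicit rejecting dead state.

start=s0; accept=s12; s0-x>s0; s0-y>s1; s1-x>s2; s1-y>s3; s2-x>s4; s2-y>s3; s3-x>s5; s3-y>s6; s4-x>s7; s4-y>s3; s5-x>s8; s5-y>s6; s6-x>s9; s6-y>s10; s7-x>s7; s7-y>s3; s8-x>s11; s8-y>s6; s9-x>s12; s9-y>s10; s10-x>s13; s10-y>s10; s11-x>s11; s11-y>s6; s12-x>s14; s12-y>s10; s13-x>s15; s13-y>s10; s14-x>s14; s14-y>s10; s15-x>s16; s15-y>s10; s16-x>s16; s16-y>s10

Build one automaton per condition and run them in lockstep. One (4 states) tracks how much of the suffix `yxx` has currently been matched; the other (5 states) tracks the count of `y`s, saturating at 4. Each combined state is a pair, one component from each; accept when both components accept.
With 17 states:
          x    y  
>  s0     s0   s1 
   s1     s2   s3 
   s2     s4   s3 
   s3     s5   s6 
   s4     s7   s3 
   s5     s8   s6 
   s6     s9  s10 
   s7     s7   s3 
   s8    s11   s6 
   s9    s12  s10 
   s10   s13  s10 
   s11   s11   s6 
 * s12   s14  s10 
   s13   s15  s10 
   s14   s14  s10 
   s15   s16  s10 
   s16   s16  s10 
(> = start, * = accepting)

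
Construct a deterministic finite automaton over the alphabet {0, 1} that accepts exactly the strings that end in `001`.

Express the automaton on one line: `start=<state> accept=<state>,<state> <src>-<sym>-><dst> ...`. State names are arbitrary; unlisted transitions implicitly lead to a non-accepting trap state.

Remember how much of `001` the current input suffix matches. State q0 means no match yet; q1 means the last symbol is `0`; q2 means the last 2 symbols are `00`; q3 means the last 3 symbols are `001`. Only q3 accepts. On a mismatch, fall back to the longest proper suffix that is still a prefix of `001`.
4 states suffice.
        0   1  
>  q0   q1  q0 
   q1   q2  q0 
   q2   q2  q3 
 * q3   q1  q0 
(> = start, * = accepting)

start=q0 accept=q3 q0-0->q1 q0-1->q0 q1-0->q2 q1-1->q0 q2-0->q2 q2-1->q3 q3-0->q1 q3-1->q0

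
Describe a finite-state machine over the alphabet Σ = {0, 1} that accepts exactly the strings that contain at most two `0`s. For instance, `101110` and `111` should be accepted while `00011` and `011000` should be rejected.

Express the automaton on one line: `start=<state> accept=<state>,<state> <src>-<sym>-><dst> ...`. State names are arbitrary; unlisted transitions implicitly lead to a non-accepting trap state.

Count `0`s, saturating at 3: states S0 through S2 mean 0 through 2 `0`s seen; S3 means more than 2. Each `0` increments (capped at S3); other symbols loop. Accept from {S0, S1, S2}.
4 states suffice.
        0   1  
>* S0   S1  S0 
 * S1   S2  S1 
 * S2   S3  S2 
   S3   S3  S3 
(> = start, * = accepting)

start=S0 accept=S0,S1,S2 S0-0->S1 S0-1->S0 S1-0->S2 S1-1->S1 S2-0->S3 S2-1->S2 S3-0->S3 S3-1->S3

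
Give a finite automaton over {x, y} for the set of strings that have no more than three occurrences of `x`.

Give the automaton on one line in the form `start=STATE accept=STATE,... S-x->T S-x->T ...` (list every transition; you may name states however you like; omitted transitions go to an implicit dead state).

start=s0 accept=s0,s1,s2,s3 s0-x->s1 s0-y->s0 s1-x->s2 s1-y->s1 s2-x->s3 s2-y->s2 s3-x->s4 s3-y->s3 s4-x->s4 s4-y->s4

Only the number of `x`s matters, and only up to 4. Make a chain s0 → s1 → s2 → s3 → s4 advanced by each `x` (with s4 absorbing); every other symbol self-loops. The accepting set is {s0, s1, s2, s3}.
5 states suffice.
        x   y  
>* s0   s1  s0 
 * s1   s2  s1 
 * s2   s3  s2 
 * s3   s4  s3 
   s4   s4  s4 
(> = start, * = accepting)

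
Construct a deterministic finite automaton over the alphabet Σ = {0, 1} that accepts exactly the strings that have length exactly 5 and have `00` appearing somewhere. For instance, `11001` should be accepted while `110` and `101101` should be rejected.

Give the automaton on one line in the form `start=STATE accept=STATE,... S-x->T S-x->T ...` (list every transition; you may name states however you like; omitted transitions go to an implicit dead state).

Build one automaton per condition and run them in lockstep. The first has 7 states tracking the input length, saturating at 6; the second has 3 states tracking whether and how much of `00` has been seen. A product state is a pair (one from each), accepting exactly when both do.
An 18-state machine:
          0    1  
>  s0     s1   s2 
   s1     s3   s4 
   s2     s5   s4 
   s3     s6   s6 
   s4     s7   s8 
   s5     s6   s8 
   s6     s9   s9 
   s7     s9  s10 
   s8    s11  s10 
   s9    s12  s12 
   s10   s13  s14 
   s11   s12  s14 
 * s12   s15  s15 
   s13   s15  s16 
   s14   s17  s16 
   s15   s15  s15 
   s16   s17  s16 
   s17   s15  s16 
(> = start, * = accepting)

start=s0 accept=s12 s0-0->s1 s0-1->s2 s1-0->s3 s1-1->s4 s2-0->s5 s2-1->s4 s3-0->s6 s3-1->s6 s4-0->s7 s4-1->s8 s5-0->s6 s5-1->s8 s6-0->s9 s6-1->s9 s7-0->s9 s7-1->s10 s8-0->s11 s8-1->s10 s9-0->s12 s9-1->s12 s10-0->s13 s10-1->s14 s11-0->s12 s11-1->s14 s12-0->s15 s12-1->s15 s13-0->s15 s13-1->s16 s14-0->s17 s14-1->s16 s15-0->s15 s15-1->s15 s16-0->s17 s16-1->s16 s17-0->s15 s17-1->s16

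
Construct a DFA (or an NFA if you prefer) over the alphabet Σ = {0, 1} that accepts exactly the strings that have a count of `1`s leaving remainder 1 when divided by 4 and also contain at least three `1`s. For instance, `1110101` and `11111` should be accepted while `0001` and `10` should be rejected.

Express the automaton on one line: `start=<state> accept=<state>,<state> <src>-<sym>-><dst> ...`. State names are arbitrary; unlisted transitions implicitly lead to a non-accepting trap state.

Handle the two conditions separately and then intersect. One (4 states) tracks the count of `1`s modulo 4; the other (5 states) tracks the count of `1`s, saturating at 4. Each combined state is a pair, one component from each; accept when both components accept. After merging equivalent states the machine shrinks.
6 states suffice.
        0   1  
>  q0   q0  q1 
   q1   q1  q2 
   q2   q2  q3 
   q3   q3  q4 
   q4   q4  q5 
 * q5   q5  q2 
(> = start, * = accepting)

start=q0 accept=q5 q0-0->q0 q0-1->q1 q1-0->q1 q1-1->q2 q2-0->q2 q2-1->q3 q3-0->q3 q3-1->q4 q4-0->q4 q4-1->q5 q5-0->q5 q5-1->q2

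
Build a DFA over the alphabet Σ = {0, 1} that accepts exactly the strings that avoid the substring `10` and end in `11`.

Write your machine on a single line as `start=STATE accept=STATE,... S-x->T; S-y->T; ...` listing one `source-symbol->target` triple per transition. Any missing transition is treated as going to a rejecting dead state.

Build one automaton per condition and run them in lockstep. One (3 states) tracks partial matches of the forbidden pattern `10`; the other (3 states) tracks how much of the suffix `11` has currently been matched. Each combined state is a pair, one component from each; accept when both components accept.
With 6 states:
       0  1 
>  A   A  B 
   B   C  D 
   C   C  E 
 * D   C  D 
   E   C  F 
   F   C  F 
(> = start, * = accepting)

start=A; accept=D; A-0->A; A-1->B; B-0->C; B-1->D; C-0->C; C-1->E; D-0->C; D-1->D; E-0->C; E-1->F; F-0->C; F-1->F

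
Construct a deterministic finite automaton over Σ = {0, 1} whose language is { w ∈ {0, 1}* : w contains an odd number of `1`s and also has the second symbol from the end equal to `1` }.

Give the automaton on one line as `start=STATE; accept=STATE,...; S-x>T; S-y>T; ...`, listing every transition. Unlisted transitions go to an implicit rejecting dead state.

start=s0; accept=s2,s5; s0-0>s0; s0-1>s1; s1-0>s2; s1-1>s3; s2-0>s4; s2-1>s3; s3-0>s0; s3-1>s5; s4-0>s4; s4-1>s3; s5-0>s2; s5-1>s3

Handle the two conditions separately and then intersect. One (2 states) tracks the count of `1`s modulo 2; the other (7 states) tracks the last 2 symbols read. Each combined state is a pair, one component from each; accept when both components accept. After merging equivalent states the machine shrinks.
        0   1  
>  s0   s0  s1 
   s1   s2  s3 
 * s2   s4  s3 
   s3   s0  s5 
   s4   s4  s3 
 * s5   s2  s3 
(> = start, * = accepting)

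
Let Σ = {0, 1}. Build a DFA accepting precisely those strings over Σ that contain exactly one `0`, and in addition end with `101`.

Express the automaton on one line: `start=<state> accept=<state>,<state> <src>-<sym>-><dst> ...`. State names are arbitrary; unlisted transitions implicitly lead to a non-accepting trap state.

start=S0 accept=S8 S0-0->S1 S0-1->S2 S1-0->S3 S1-1->S4 S2-0->S5 S2-1->S2 S3-0->S3 S3-1->S6 S4-0->S7 S4-1->S4 S5-0->S3 S5-1->S8 S6-0->S7 S6-1->S6 S7-0->S3 S7-1->S9 S8-0->S7 S8-1->S4 S9-0->S7 S9-1->S6

Handle the two conditions separately and then intersect. The first has 3 states tracking the count of `0`s, saturating at 2; the second has 4 states tracking how much of the suffix `101` has currently been matched. A product state is a pair (one from each), accepting exactly when both do.
        0   1  
>  S0   S1  S2 
   S1   S3  S4 
   S2   S5  S2 
   S3   S3  S6 
   S4   S7  S4 
   S5   S3  S8 
   S6   S7  S6 
   S7   S3  S9 
 * S8   S7  S4 
   S9   S7  S6 
(> = start, * = accepting)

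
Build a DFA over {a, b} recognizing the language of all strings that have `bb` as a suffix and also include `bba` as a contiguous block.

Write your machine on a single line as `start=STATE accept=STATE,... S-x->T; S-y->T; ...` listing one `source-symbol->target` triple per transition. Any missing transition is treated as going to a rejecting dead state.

Build one automaton per condition and run them in lockstep. One (3 states) tracks how much of the suffix `bb` has currently been matched; the other (4 states) tracks whether and how much of `bba` has been seen. Each combined state is a pair, one component from each; accept when both components accept.
With 6 states:
        a   b  
>  s0   s0  s1 
   s1   s0  s2 
   s2   s3  s2 
   s3   s3  s4 
   s4   s3  s5 
 * s5   s3  s5 
(> = start, * = accepting)

start=s0; accept=s5; s0-a->s0; s0-b->s1; s1-a->s0; s1-b->s2; s2-a->s3; s2-b->s2; s3-a->s3; s3-b->s4; s4-a->s3; s4-b->s5; s5-a->s3; s5-b->s5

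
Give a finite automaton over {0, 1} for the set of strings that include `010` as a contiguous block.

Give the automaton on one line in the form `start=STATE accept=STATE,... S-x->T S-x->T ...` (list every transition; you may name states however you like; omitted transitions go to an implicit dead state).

start=s0 accept=s3 s0-0->s1 s0-1->s0 s1-0->s1 s1-1->s2 s2-0->s3 s2-1->s0 s3-0->s3 s3-1->s3

Track how much of `010` has been matched so far: state s0 is no progress, s3 is the absorbing accept state reached once `010` has occurred. Intermediate states record partial matches; on a mismatch, fall back to the longest reusable overlap.
4 states suffice.
        0   1  
>  s0   s1  s0 
   s1   s1  s2 
   s2   s3  s0 
 * s3   s3  s3 
(> = start, * = accepting)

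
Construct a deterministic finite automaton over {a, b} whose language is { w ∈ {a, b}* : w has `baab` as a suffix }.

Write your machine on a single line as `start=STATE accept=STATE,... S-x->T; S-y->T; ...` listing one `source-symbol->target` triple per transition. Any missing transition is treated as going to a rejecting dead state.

Let each state record the length of the longest suffix of the input read so far that is also a prefix of `baab`. q1 means the last symbol is `b`; q2 means the last 2 symbols are `ba`; q3 means the last 3 symbols are `baa`; q4 means the last 4 symbols are `baab`. Accept only at q4, where the string currently ends in `baab`.
        a   b  
>  q0   q0  q1 
   q1   q2  q1 
   q2   q3  q1 
   q3   q0  q4 
 * q4   q2  q1 
(> = start, * = accepting)

start=q0; accept=q4; q0-a->q0; q0-b->q1; q1-a->q2; q1-b->q1; q2-a->q3; q2-b->q1; q3-a->q0; q3-b->q4; q4-a->q2; q4-b->q1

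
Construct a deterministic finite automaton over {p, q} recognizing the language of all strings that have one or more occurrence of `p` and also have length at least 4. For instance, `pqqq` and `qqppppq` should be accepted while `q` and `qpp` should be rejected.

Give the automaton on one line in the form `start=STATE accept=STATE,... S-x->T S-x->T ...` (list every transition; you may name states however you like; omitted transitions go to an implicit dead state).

Handle the two conditions separately and then intersect. One (3 states) tracks the count of `p`s, saturating at 2; the other (6 states) tracks the input length, saturating at 5. Each combined state is a pair, one component from each; accept when both components accept.
          p    q  
>  s0     s1   s2 
   s1     s3   s4 
   s2     s4   s5 
   s3     s6   s6 
   s4     s6   s7 
   s5     s7   s8 
   s6     s9   s9 
   s7     s9  s10 
   s8    s10  s11 
 * s9    s12  s12 
 * s10   s12  s13 
   s11   s13  s14 
 * s12   s12  s12 
 * s13   s12  s13 
   s14   s13  s14 
(> = start, * = accepting)

start=s0 accept=s9,s10,s12,s13 s0-p->s1 s0-q->s2 s1-p->s3 s1-q->s4 s2-p->s4 s2-q->s5 s3-p->s6 s3-q->s6 s4-p->s6 s4-q->s7 s5-p->s7 s5-q->s8 s6-p->s9 s6-q->s9 s7-p->s9 s7-q->s10 s8-p->s10 s8-q->s11 s9-p->s12 s9-q->s12 s10-p->s12 s10-q->s13 s11-p->s13 s11-q->s14 s12-p->s12 s12-q->s12 s13-p->s12 s13-q->s13 s14-p->s13 s14-q->s14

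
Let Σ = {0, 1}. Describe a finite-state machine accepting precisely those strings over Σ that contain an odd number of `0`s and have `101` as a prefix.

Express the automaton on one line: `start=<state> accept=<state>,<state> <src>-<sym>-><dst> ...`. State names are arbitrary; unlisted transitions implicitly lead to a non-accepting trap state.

Build one automaton per condition and run them in lockstep. The first has 2 states tracking the count of `0`s modulo 2; the second has 5 states tracking whether the input so far still matches the prefix `101`. A product state is a pair (one from each), accepting exactly when both do.
7 states suffice.
       0  1 
>  A   B  C 
   B   D  B 
   C   E  D 
   D   B  D 
   E   D  F 
 * F   G  F 
   G   F  G 
(> = start, * = accepting)

start=A accept=F A-0->B A-1->C B-0->D B-1->B C-0->E C-1->D D-0->B D-1->D E-0->D E-1->F F-0->G F-1->F G-0->F G-1->G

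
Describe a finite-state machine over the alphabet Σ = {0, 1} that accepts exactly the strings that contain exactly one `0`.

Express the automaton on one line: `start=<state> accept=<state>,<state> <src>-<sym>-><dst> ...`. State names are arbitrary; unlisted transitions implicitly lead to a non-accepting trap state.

Count `0`s, saturating at 2: state S0 means no `0` yet, S1 means one `0` seen, S2 means more than one. Each `0` increments (capped at S2); other symbols loop. Accept from {S1}.
With 3 states:
        0   1  
>  S0   S1  S0 
 * S1   S2  S1 
   S2   S2  S2 
(> = start, * = accepting)

start=S0 accept=S1 S0-0->S1 S0-1->S0 S1-0->S2 S1-1->S1 S2-0->S2 S2-1->S2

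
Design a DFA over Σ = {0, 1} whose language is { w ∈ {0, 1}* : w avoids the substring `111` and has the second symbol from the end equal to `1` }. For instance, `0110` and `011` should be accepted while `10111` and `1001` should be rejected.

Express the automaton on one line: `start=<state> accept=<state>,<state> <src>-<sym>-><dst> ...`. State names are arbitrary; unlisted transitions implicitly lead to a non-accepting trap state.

Handle the two conditions separately and then intersect. The first has 4 states tracking partial matches of the forbidden pattern `111`; the second has 7 states tracking the last 2 symbols read. A product state is a pair (one from each), accepting exactly when both do. After merging equivalent states the machine shrinks.
With 5 states:
       0  1 
>  A   A  B 
   B   C  D 
 * C   A  B 
 * D   C  E 
   E   E  E 
(> = start, * = accepting)

start=A accept=C,D A-0->A A-1->B B-0->C B-1->D C-0->A C-1->B D-0->C D-1->E E-0->E E-1->E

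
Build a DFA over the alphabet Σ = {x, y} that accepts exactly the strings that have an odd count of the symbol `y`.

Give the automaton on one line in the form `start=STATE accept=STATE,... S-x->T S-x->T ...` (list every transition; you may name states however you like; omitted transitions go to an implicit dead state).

start=q0 accept=q1 q0-x->q0 q0-y->q1 q1-x->q1 q1-y->q0

Keep the running count of `y`s modulo 2: each `y` advances along the cycle q0 → q1 → q0 while other symbols loop. Accept at q1.
A 2-state machine:
        x   y  
>  q0   q0  q1 
 * q1   q1  q0 
(> = start, * = accepting)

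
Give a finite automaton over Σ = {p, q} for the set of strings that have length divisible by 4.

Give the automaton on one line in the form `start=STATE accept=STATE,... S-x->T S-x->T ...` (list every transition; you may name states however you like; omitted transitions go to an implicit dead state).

Count input length modulo 4: every symbol advances one step around the cycle s0 → s1 → s2 → s3 → s0. Accept at s0.
With 4 states:
        p   q  
>* s0   s1  s1 
   s1   s2  s2 
   s2   s3  s3 
   s3   s0  s0 
(> = start, * = accepting)

start=s0 accept=s0 s0-p->s1 s0-q->s1 s1-p->s2 s1-q->s2 s2-p->s3 s2-q->s3 s3-p->s0 s3-q->s0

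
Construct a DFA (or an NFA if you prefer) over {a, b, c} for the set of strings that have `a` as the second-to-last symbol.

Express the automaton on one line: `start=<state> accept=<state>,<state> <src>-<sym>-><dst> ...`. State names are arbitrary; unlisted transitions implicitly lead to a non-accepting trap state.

start=q0 accept=q4,q5,q6 q0-a->q1 q0-b->q2 q0-c->q3 q1-a->q4 q1-b->q5 q1-c->q6 q2-a->q7 q2-b->q8 q2-c->q9 q3-a->q10 q3-b->q11 q3-c->q12 q4-a->q4 q4-b->q5 q4-c->q6 q5-a->q7 q5-b->q8 q5-c->q9 q6-a->q10 q6-b->q11 q6-c->q12 q7-a->q4 q7-b->q5 q7-c->q6 q8-a->q7 q8-b->q8 q8-c->q9 q9-a->q10 q9-b->q11 q9-c->q12 q10-a->q4 q10-b->q5 q10-c->q6 q11-a->q7 q11-b->q8 q11-c->q9 q12-a->q10 q12-b->q11 q12-c->q12

A DFA must remember the last 2 symbols (since which symbol is second-to-last isn't known until the input ends). Use one state per possible window of the last ≤2 symbols; accept from those whose window starts with `a`.
13 states suffice.
          a    b    c  
>  q0     q1   q2   q3 
   q1     q4   q5   q6 
   q2     q7   q8   q9 
   q3    q10  q11  q12 
 * q4     q4   q5   q6 
 * q5     q7   q8   q9 
 * q6    q10  q11  q12 
   q7     q4   q5   q6 
   q8     q7   q8   q9 
   q9    q10  q11  q12 
   q10    q4   q5   q6 
   q11    q7   q8   q9 
   q12   q10  q11  q12 
(> = start, * = accepting)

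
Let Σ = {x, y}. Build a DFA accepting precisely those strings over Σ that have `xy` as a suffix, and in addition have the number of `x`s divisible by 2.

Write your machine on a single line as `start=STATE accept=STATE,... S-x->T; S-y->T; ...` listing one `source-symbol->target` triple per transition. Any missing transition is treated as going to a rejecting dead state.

start=q0; accept=q4; q0-x->q1; q0-y->q0; q1-x->q2; q1-y->q3; q2-x->q1; q2-y->q4; q3-x->q2; q3-y->q5; q4-x->q1; q4-y->q0; q5-x->q2; q5-y->q5

Handle the two conditions separately and then intersect. One (3 states) tracks how much of the suffix `xy` has currently been matched; the other (2 states) tracks the count of `x`s modulo 2. Each combined state is a pair, one component from each; accept when both components accept.
        x   y  
>  q0   q1  q0 
   q1   q2  q3 
   q2   q1  q4 
   q3   q2  q5 
 * q4   q1  q0 
   q5   q2  q5 
(> = start, * = accepting)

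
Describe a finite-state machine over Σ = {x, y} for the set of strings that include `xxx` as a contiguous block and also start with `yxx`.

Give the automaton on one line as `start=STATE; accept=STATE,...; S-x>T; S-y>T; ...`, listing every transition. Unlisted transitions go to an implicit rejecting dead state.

Build one automaton per condition and run them in lockstep. The first has 4 states tracking whether and how much of `xxx` has been seen; the second has 5 states tracking whether the input so far still matches the prefix `yxx`. A product state is a pair (one from each), accepting exactly when both do.
          x    y  
>  q0     q1   q2 
   q1     q3   q4 
   q2     q5   q4 
   q3     q6   q4 
   q4     q1   q4 
   q5     q7   q4 
   q6     q6   q6 
   q7     q8   q9 
 * q8     q8   q8 
   q9    q10   q9 
   q10    q7   q9 
(> = start, * = accepting)

start=q0; accept=q8; q0-x>q1; q0-y>q2; q1-x>q3; q1-y>q4; q2-x>q5; q2-y>q4; q3-x>q6; q3-y>q4; q4-x>q1; q4-y>q4; q5-x>q7; q5-y>q4; q6-x>q6; q6-y>q6; q7-x>q8; q7-y>q9; q8-x>q8; q8-y>q8; q9-x>q10; q9-y>q9; q10-x>q7; q10-y>q9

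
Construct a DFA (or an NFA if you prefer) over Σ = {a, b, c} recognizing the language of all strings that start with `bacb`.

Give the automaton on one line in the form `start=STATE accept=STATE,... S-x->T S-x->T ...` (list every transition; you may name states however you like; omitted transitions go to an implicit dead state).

start=q0 accept=q4 q0-a->q5 q0-b->q1 q0-c->q5 q1-a->q2 q1-b->q5 q1-c->q5 q2-a->q5 q2-b->q5 q2-c->q3 q3-a->q5 q3-b->q4 q3-c->q5 q4-a->q4 q4-b->q4 q4-c->q4 q5-a->q5 q5-b->q5 q5-c->q5

Check the first 4 symbols one by one: q0 through q3 record how many have matched `bacb` so far; any wrong symbol goes to the dead state q5. After all 4 match we enter the accepting sink q4.
With 6 states:
        a   b   c  
>  q0   q5  q1  q5 
   q1   q2  q5  q5 
   q2   q5  q5  q3 
   q3   q5  q4  q5 
 * q4   q4  q4  q4 
   q5   q5  q5  q5 
(> = start, * = accepting)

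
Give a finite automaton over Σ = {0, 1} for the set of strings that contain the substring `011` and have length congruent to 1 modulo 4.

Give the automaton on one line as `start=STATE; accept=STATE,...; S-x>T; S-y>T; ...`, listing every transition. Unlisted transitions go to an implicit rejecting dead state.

start=S0; accept=S14; S0-0>S1; S0-1>S2; S1-0>S3; S1-1>S4; S2-0>S3; S2-1>S5; S3-0>S6; S3-1>S7; S4-0>S6; S4-1>S8; S5-0>S6; S5-1>S9; S6-0>S10; S6-1>S11; S7-0>S10; S7-1>S12; S8-0>S12; S8-1>S12; S9-0>S10; S9-1>S0; S10-0>S1; S10-1>S13; S11-0>S1; S11-1>S14; S12-0>S14; S12-1>S14; S13-0>S3; S13-1>S15; S14-0>S15; S14-1>S15; S15-0>S8; S15-1>S8

Build one automaton per condition and run them in lockstep. One (4 states) tracks whether and how much of `011` has been seen; the other (4 states) tracks the input length modulo 4. Each combined state is a pair, one component from each; accept when both components accept.
With 16 states:
          0    1  
>  S0     S1   S2 
   S1     S3   S4 
   S2     S3   S5 
   S3     S6   S7 
   S4     S6   S8 
   S5     S6   S9 
   S6    S10  S11 
   S7    S10  S12 
   S8    S12  S12 
   S9    S10   S0 
   S10    S1  S13 
   S11    S1  S14 
   S12   S14  S14 
   S13    S3  S15 
 * S14   S15  S15 
   S15    S8   S8 
(> = start, * = accepting)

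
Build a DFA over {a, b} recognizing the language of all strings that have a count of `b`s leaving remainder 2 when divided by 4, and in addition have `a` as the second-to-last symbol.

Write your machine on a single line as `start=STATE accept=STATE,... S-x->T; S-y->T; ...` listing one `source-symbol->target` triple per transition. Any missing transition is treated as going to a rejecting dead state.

Handle the two conditions separately and then intersect. One (4 states) tracks the count of `b`s modulo 4; the other (7 states) tracks the last 2 symbols read. Each combined state is a pair, one component from each; accept when both components accept. After merging equivalent states the machine shrinks.
        a   b  
>  q0   q0  q1 
   q1   q2  q3 
   q2   q2  q4 
   q3   q5  q6 
 * q4   q5  q6 
   q5   q7  q6 
   q6   q6  q0 
 * q7   q7  q6 
(> = start, * = accepting)

start=q0; accept=q4,q7; q0-a->q0; q0-b->q1; q1-a->q2; q1-b->q3; q2-a->q2; q2-b->q4; q3-a->q5; q3-b->q6; q4-a->q5; q4-b->q6; q5-a->q7; q5-b->q6; q6-a->q6; q6-b->q0; q7-a->q7; q7-b->q6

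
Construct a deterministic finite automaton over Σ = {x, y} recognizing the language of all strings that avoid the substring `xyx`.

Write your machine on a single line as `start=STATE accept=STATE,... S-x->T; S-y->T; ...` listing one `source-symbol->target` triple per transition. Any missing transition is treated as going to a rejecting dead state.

This is the complement of 'contains `xyx`'. Use the same substring-matching states — q0 through q3 holding how much of `xyx` has just been matched — but flip the accepting set: everything except the trap q3 accepts.
A 4-state machine:
        x   y  
>* q0   q1  q0 
 * q1   q1  q2 
 * q2   q3  q0 
   q3   q3  q3 
(> = start, * = accepting)

start=q0; accept=q0,q1,q2; q0-x->q1; q0-y->q0; q1-x->q1; q1-y->q2; q2-x->q3; q2-y->q0; q3-x->q3; q3-y->q3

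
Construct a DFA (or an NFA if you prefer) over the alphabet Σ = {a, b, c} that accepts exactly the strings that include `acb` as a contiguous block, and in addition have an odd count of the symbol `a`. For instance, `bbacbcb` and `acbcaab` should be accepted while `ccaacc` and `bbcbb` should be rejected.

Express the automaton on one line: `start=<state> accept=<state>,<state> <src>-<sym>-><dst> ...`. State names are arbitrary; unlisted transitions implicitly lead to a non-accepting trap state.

Run two small machines in parallel and take their product. One (4 states) tracks whether and how much of `acb` has been seen; the other (2 states) tracks the count of `a`s modulo 2. Each combined state is a pair, one component from each; accept when both components accept.
An 8-state machine:
        a   b   c  
>  q0   q1  q0  q0 
   q1   q2  q3  q4 
   q2   q1  q0  q5 
   q3   q2  q3  q3 
   q4   q2  q6  q3 
   q5   q1  q7  q0 
 * q6   q7  q6  q6 
   q7   q6  q7  q7 
(> = start, * = accepting)

start=q0 accept=q6 q0-a->q1 q0-b->q0 q0-c->q0 q1-a->q2 q1-b->q3 q1-c->q4 q2-a->q1 q2-b->q0 q2-c->q5 q3-a->q2 q3-b->q3 q3-c->q3 q4-a->q2 q4-b->q6 q4-c->q3 q5-a->q1 q5-b->q7 q5-c->q0 q6-a->q7 q6-b->q6 q6-c->q6 q7-a->q6 q7-b->q7 q7-c->q7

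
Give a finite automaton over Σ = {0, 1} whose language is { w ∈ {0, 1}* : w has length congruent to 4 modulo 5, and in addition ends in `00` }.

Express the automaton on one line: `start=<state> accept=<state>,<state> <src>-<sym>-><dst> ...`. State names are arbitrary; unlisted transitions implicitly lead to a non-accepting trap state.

start=q0 accept=q5 q0-0->q1 q0-1->q1 q1-0->q2 q1-1->q2 q2-0->q3 q2-1->q4 q3-0->q5 q3-1->q6 q4-0->q6 q4-1->q6 q5-0->q0 q5-1->q0 q6-0->q0 q6-1->q0

Build one automaton per condition and run them in lockstep. The first has 5 states tracking the input length modulo 5; the second has 3 states tracking how much of the suffix `00` has currently been matched. A product state is a pair (one from each), accepting exactly when both do. Equivalent product states are then merged.
A 7-state machine:
        0   1  
>  q0   q1  q1 
   q1   q2  q2 
   q2   q3  q4 
   q3   q5  q6 
   q4   q6  q6 
 * q5   q0  q0 
   q6   q0  q0 
(> = start, * = accepting)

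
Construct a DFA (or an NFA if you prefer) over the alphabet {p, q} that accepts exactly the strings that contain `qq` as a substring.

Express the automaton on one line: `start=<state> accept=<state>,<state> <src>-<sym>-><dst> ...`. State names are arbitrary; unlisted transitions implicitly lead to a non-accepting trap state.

Track how much of `qq` has been matched so far: state A is no progress, C is the absorbing accept state reached once `qq` has occurred. Intermediate states record partial matches; on a mismatch, fall back to the longest reusable overlap.
With 3 states:
       p  q 
>  A   A  B 
   B   A  C 
 * C   C  C 
(> = start, * = accepting)

start=A accept=C A-p->A A-q->B B-p->A B-q->C C-p->C C-q->C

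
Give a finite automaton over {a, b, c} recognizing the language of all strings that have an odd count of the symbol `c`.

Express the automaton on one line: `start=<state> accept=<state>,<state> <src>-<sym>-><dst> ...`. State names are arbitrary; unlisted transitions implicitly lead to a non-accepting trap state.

start=q0 accept=q1 q0-a->q0 q0-b->q0 q0-c->q1 q1-a->q1 q1-b->q1 q1-c->q0

Keep the running count of `c`s modulo 2: each `c` advances along the cycle q0 → q1 → q0 while other symbols loop. Accept at q1.
2 states suffice.
        a   b   c  
>  q0   q0  q0  q1 
 * q1   q1  q1  q0 
(> = start, * = accepting)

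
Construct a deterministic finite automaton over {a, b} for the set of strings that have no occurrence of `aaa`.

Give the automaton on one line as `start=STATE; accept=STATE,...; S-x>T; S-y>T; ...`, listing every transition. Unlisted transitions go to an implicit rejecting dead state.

This is the complement of 'contains `aaa`'. Use the same substring-matching states — q0 through q3 holding how much of `aaa` has just been matched — but flip the accepting set: everything except the trap q3 accepts.
A 4-state machine:
        a   b  
>* q0   q1  q0 
 * q1   q2  q0 
 * q2   q3  q0 
   q3   q3  q3 
(> = start, * = accepting)

start=q0; accept=q0,q1,q2; q0-a>q1; q0-b>q0; q1-a>q2; q1-b>q0; q2-a>q3; q2-b>q0; q3-a>q3; q3-b>q3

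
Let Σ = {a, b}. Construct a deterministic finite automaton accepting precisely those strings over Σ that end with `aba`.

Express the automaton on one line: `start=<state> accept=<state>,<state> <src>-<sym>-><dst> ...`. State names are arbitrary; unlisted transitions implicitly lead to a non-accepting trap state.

start=S0 accept=S3 S0-a->S1 S0-b->S0 S1-a->S1 S1-b->S2 S2-a->S3 S2-b->S0 S3-a->S1 S3-b->S2

Let each state record the length of the longest suffix of the input read so far that is also a prefix of `aba`. S1 means the last symbol is `a`; S2 means the last 2 symbols are `ab`; S3 means the last 3 symbols are `aba`. Accept only at S3, where the string currently ends in `aba`.
A 4-state machine:
        a   b  
>  S0   S1  S0 
   S1   S1  S2 
   S2   S3  S0 
 * S3   S1  S2 
(> = start, * = accepting)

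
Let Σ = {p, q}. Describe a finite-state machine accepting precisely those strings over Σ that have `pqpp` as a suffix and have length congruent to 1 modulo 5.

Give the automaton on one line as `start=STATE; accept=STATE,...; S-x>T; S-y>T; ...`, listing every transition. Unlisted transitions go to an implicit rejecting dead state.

start=S0; accept=S8; S0-p>S1; S0-q>S1; S1-p>S2; S1-q>S2; S2-p>S3; S2-q>S4; S3-p>S5; S3-q>S6; S4-p>S5; S4-q>S5; S5-p>S0; S5-q>S0; S6-p>S7; S6-q>S0; S7-p>S8; S7-q>S1; S8-p>S2; S8-q>S2

Run two small machines in parallel and take their product. One (5 states) tracks how much of the suffix `pqpp` has currently been matched; the other (5 states) tracks the input length modulo 5. Each combined state is a pair, one component from each; accept when both components accept. Minimizing collapses redundant product states.
A 9-state machine:
        p   q  
>  S0   S1  S1 
   S1   S2  S2 
   S2   S3  S4 
   S3   S5  S6 
   S4   S5  S5 
   S5   S0  S0 
   S6   S7  S0 
   S7   S8  S1 
 * S8   S2  S2 
(> = start, * = accepting)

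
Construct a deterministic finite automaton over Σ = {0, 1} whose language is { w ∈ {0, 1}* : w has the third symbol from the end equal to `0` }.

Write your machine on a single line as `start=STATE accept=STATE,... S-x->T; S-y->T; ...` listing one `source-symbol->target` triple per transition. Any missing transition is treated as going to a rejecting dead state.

A DFA must remember the last 3 symbols (since which symbol is third-to-last isn't known until the input ends). Use one state per possible window of the last ≤3 symbols; accept from those whose window starts with `0`.
          0    1  
>  q0     q1   q2 
   q1     q3   q4 
   q2     q5   q6 
   q3     q7   q8 
   q4     q9  q10 
   q5    q11  q12 
   q6    q13  q14 
 * q7     q7   q8 
 * q8     q9  q10 
 * q9    q11  q12 
 * q10   q13  q14 
   q11    q7   q8 
   q12    q9  q10 
   q13   q11  q12 
   q14   q13  q14 
(> = start, * = accepting)

start=q0; accept=q7,q8,q9,q10; q0-0->q1; q0-1->q2; q1-0->q3; q1-1->q4; q2-0->q5; q2-1->q6; q3-0->q7; q3-1->q8; q4-0->q9; q4-1->q10; q5-0->q11; q5-1->q12; q6-0->q13; q6-1->q14; q7-0->q7; q7-1->q8; q8-0->q9; q8-1->q10; q9-0->q11; q9-1->q12; q10-0->q13; q10-1->q14; q11-0->q7; q11-1->q8; q12-0->q9; q12-1->q10; q13-0->q11; q13-1->q12; q14-0->q13; q14-1->q14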